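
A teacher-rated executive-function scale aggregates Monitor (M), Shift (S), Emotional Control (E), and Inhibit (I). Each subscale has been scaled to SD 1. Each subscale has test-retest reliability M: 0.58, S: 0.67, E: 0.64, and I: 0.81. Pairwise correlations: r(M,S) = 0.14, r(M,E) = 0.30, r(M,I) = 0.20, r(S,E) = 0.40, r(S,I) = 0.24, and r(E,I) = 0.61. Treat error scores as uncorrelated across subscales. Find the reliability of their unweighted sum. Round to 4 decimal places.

Var(M+S+E+I) = 4 + 2·[0.14 + 0.30 + 0.20 + 0.40 + 0.24 + 0.61] = 4 + 3.78 = 7.78.
With uncorrelated errors the cross-covariances are all true-score covariance, so they carry over unchanged; only the diagonal terms shrink to ρᵢσᵢ².
True-score variance = [0.58 + 0.67 + 0.64 + 0.81] + 3.78 = 2.7 + 3.78 = 6.48.
Reliability = 6.48 / 7.78 = 0.8329.

0.8329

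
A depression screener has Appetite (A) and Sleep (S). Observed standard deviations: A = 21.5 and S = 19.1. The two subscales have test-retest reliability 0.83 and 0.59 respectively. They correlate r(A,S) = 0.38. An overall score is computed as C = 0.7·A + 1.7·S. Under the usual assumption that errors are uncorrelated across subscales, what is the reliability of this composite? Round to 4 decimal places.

Var(C) = 0.7²·21.5² + 1.7²·19.1² + 2·[1.19·21.5·19.1·0.38] = 1280.8 + 371.392 = 1652.2.
Because errors are independent across components, Cov(Tᵢ,Tⱼ) = Cov(Xᵢ,Xⱼ); the off-diagonal part of the true-score variance is the same as above.
True-score variance = [0.7²·21.5²·0.83 + 1.7²·19.1²·0.59] + 371.392 = 810.035 + 371.392 = 1181.43.
Reliability = 1181.43 / 1652.2 = 0.7151.

0.7151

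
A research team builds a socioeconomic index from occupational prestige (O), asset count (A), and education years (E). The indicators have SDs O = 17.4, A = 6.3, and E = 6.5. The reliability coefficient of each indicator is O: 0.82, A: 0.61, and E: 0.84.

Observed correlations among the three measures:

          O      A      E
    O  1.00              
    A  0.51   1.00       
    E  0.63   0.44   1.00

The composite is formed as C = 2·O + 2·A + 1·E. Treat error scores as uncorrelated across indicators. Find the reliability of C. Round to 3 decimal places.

Var(C) = 2²·17.4² + 2²·6.3² + 6.5² + 2·[4·17.4·6.3·0.51 + 2·17.4·6.5·0.63 + 2·6.3·6.5·0.44] = 1412.05 + 804.334 = 2216.38.
Under uncorrelated errors the observed covariances equal the true-score covariances, so only the own-variance terms attenuate.
True-score variance = [2²·17.4²·0.82 + 2²·6.3²·0.61 + 6.5²·0.84] + 804.334 = 1125.39 + 804.334 = 1929.72.
Reliability = 1929.72 / 2216.38 = 0.871.

0.871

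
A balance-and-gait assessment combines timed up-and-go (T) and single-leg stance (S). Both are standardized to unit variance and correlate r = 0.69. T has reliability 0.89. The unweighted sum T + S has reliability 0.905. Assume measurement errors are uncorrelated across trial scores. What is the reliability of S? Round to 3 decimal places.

Var(T+S) = 2 + 2·0.69 = 3.380.
True-score variance = ρ_T + ρ_S + 2·0.69, so 0.905 = (0.89 + ρ_S + 1.38) / 3.380.
ρ_S = 0.905·3.380 − 0.89 − 1.38 = 0.789.

0.789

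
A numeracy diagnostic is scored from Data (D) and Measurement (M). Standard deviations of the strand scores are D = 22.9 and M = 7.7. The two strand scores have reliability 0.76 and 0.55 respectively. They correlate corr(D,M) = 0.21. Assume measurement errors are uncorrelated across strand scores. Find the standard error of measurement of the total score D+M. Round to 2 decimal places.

Var(total) = 583.7 + 74.0586 = 657.759.
True-score variance = 431.161 + 74.0586 = 505.22, so reliability = 0.7681.
Error variance = 657.759 − 505.22 = 152.539; SEM = √152.539 = 12.35.

12.35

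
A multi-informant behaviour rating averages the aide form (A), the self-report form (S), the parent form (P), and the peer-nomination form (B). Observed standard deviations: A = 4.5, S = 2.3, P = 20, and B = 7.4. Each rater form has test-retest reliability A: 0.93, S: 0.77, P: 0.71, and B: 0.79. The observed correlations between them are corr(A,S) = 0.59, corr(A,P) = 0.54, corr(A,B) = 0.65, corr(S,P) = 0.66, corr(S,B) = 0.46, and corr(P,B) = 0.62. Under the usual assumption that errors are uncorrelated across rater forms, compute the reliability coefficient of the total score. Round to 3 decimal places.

0.854

Var(A+S+P+B) = 4.5² + 2.3² + 20² + 7.4² + 2·[4.5·2.3·0.59 + 4.5·20·0.54 + 4.5·7.4·0.65 + 2.3·20·0.66 + 2.3·7.4·0.46 + 20·7.4·0.62] = 480.3 + 412.601 = 892.901.
Under uncorrelated errors the observed covariances equal the true-score covariances, so only the own-variance terms attenuate.
True-score variance = [4.5²·0.93 + 2.3²·0.77 + 20²·0.71 + 7.4²·0.79] + 412.601 = 350.166 + 412.601 = 762.768.
Reliability = 762.768 / 892.901 = 0.854.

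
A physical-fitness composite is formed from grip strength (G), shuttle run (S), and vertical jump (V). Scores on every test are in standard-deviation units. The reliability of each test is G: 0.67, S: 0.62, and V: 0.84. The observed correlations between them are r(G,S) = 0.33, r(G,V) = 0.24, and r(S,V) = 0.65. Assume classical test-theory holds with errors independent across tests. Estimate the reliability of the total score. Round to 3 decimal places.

Var(G+S+V) = 3 + 2·[0.33 + 0.24 + 0.65] = 3 + 2.44 = 5.44.
With uncorrelated errors the cross-covariances are all true-score covariance, so they carry over unchanged; only the diagonal terms shrink to ρᵢσᵢ².
True-score variance = [0.67 + 0.62 + 0.84] + 2.44 = 2.13 + 2.44 = 4.57.
Reliability = 4.57 / 5.44 = 0.840.

0.840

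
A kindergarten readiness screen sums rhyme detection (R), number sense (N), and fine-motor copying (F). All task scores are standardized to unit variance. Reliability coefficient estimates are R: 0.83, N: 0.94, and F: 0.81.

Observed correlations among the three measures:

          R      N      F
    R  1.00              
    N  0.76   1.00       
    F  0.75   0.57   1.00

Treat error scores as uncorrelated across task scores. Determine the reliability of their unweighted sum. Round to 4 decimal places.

Var(R+N+F) = 3 + 2·[0.76 + 0.75 + 0.57] = 3 + 4.16 = 7.16.
With uncorrelated errors the cross-covariances are all true-score covariance, so they carry over unchanged; only the diagonal terms shrink to ρᵢσᵢ².
True-score variance = [0.83 + 0.94 + 0.81] + 4.16 = 2.58 + 4.16 = 6.74.
Reliability = 6.74 / 7.16 = 0.9413.

0.9413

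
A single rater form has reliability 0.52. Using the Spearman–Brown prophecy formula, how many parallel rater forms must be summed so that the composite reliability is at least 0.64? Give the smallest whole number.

k ≥ ρ*(1−ρ₁)/(ρ₁(1−ρ*)) = 0.64·0.48 / (0.52·0.36) = 1.641.
Smallest integer k = 2.

2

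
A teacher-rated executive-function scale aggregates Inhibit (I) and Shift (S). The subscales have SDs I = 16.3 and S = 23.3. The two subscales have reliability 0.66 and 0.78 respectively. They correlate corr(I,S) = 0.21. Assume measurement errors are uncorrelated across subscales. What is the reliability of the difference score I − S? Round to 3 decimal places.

Var(I−S) = 16.3² + 23.3² − 2·16.3·23.3·0.21 = 808.58 − 159.512 = 649.068.
Because errors are independent across components, Cov(Tᵢ,Tⱼ) = Cov(Xᵢ,Xⱼ); the off-diagonal part of the true-score variance is the same as above.
True-score variance = [16.3²·0.66 + 23.3²·0.78] − 159.512 = 598.81 − 159.512 = 439.298.
Reliability = 439.298 / 649.068 = 0.677.

0.677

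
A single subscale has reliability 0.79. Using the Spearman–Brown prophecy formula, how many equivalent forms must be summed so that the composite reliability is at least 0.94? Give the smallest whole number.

5

k ≥ ρ*(1−ρ₁)/(ρ₁(1−ρ*)) = 0.94·0.21 / (0.79·0.06) = 4.165.
Smallest integer k = 5.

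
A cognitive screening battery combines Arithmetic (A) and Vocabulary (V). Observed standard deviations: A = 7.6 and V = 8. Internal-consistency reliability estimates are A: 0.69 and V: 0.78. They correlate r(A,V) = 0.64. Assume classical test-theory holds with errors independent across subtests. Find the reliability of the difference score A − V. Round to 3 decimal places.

Var(A−V) = 7.6² + 8² − 2·7.6·8·0.64 = 121.76 − 77.824 = 43.936.
Under uncorrelated errors the observed covariances equal the true-score covariances, so only the own-variance terms attenuate.
True-score variance = [7.6²·0.69 + 8²·0.78] − 77.824 = 89.7744 − 77.824 = 11.9504.
Reliability = 11.9504 / 43.936 = 0.272.

0.272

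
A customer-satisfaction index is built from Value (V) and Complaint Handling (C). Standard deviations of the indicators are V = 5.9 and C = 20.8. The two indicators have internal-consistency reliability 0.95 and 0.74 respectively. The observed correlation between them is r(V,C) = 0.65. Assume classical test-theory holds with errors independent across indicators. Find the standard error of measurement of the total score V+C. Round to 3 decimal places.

Var(total) = 467.45 + 159.536 = 626.986.
True-score variance = 353.223 + 159.536 = 512.759, so reliability = 0.8178.
Error variance = 626.986 − 512.759 = 114.227; SEM = √114.227 = 10.688.

10.688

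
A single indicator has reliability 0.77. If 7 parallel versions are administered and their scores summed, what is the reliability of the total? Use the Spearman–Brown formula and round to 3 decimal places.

0.959

ρ_k = kρ / (1 + (k−1)ρ) = 7·0.77 / (1 + 6·0.77) = 5.390 / 5.620 = 0.959.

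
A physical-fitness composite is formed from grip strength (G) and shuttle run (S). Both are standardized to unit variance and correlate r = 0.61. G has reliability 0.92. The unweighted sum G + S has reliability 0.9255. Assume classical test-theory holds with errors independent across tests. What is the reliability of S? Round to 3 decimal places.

Var(G+S) = 2 + 2·0.61 = 3.220.
True-score variance = ρ_G + ρ_S + 2·0.61, so 0.9255 = (0.92 + ρ_S + 1.22) / 3.220.
ρ_S = 0.9255·3.220 − 0.92 − 1.22 = 0.840.

0.840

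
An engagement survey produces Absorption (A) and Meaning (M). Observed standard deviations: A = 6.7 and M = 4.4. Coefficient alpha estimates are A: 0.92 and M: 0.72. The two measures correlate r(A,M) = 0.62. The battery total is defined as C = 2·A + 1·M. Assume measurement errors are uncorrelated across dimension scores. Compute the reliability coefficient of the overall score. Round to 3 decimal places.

0.927

Var(C) = 2²·6.7² + 4.4² + 2·[2·6.7·4.4·0.62] = 198.92 + 73.1104 = 272.03.
Under uncorrelated errors the observed covariances equal the true-score covariances, so only the own-variance terms attenuate.
True-score variance = [2²·6.7²·0.92 + 4.4²·0.72] + 73.1104 = 179.134 + 73.1104 = 252.245.
Reliability = 252.245 / 272.03 = 0.927.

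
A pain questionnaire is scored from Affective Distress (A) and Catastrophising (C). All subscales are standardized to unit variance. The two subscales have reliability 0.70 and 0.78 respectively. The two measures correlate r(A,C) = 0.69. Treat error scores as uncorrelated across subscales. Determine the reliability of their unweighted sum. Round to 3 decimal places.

0.846

Var(A+C) = 2 + 2·[0.69] = 2 + 1.38 = 3.38.
Under uncorrelated errors the observed covariances equal the true-score covariances, so only the own-variance terms attenuate.
True-score variance = [0.70 + 0.78] + 1.38 = 1.48 + 1.38 = 2.86.
Reliability = 2.86 / 3.38 = 0.846.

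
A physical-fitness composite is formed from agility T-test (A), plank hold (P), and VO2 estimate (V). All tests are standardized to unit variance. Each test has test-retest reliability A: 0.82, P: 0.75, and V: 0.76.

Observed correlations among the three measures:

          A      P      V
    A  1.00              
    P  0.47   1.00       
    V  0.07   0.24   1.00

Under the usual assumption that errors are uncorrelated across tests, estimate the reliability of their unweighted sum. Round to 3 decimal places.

Var(A+P+V) = 3 + 2·[0.47 + 0.07 + 0.24] = 3 + 1.56 = 4.56.
Because errors are independent across components, Cov(Tᵢ,Tⱼ) = Cov(Xᵢ,Xⱼ); the off-diagonal part of the true-score variance is the same as above.
True-score variance = [0.82 + 0.75 + 0.76] + 1.56 = 2.33 + 1.56 = 3.89.
Reliability = 3.89 / 4.56 = 0.853.

0.853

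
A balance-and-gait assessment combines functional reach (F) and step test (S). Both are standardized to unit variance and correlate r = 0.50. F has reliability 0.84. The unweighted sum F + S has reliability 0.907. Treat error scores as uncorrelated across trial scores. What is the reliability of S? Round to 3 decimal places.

0.881

Var(F+S) = 2 + 2·0.50 = 3.000.
True-score variance = ρ_F + ρ_S + 2·0.50, so 0.907 = (0.84 + ρ_S + 1.00) / 3.000.
ρ_S = 0.907·3.000 − 0.84 − 1.00 = 0.881.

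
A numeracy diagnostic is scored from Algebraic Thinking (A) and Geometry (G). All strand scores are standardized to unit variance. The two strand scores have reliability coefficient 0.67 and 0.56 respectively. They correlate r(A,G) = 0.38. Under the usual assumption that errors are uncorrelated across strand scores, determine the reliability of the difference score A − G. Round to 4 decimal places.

Var(A−G) = 1 + 1 − 2·0.38 = 2 − 0.76 = 1.24.
Under uncorrelated errors the observed covariances equal the true-score covariances, so only the own-variance terms attenuate.
True-score variance = [0.67 + 0.56] − 0.76 = 1.23 − 0.76 = 0.47.
Reliability = 0.47 / 1.24 = 0.3790.

0.3790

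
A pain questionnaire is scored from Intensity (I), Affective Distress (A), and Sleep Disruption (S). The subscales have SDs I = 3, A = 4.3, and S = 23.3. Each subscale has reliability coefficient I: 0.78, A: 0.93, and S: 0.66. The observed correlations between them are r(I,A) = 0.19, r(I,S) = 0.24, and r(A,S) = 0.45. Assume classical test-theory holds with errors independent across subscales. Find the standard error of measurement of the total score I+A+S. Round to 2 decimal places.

13.71

Var(total) = 570.38 + 128.625 = 699.005.
True-score variance = 382.523 + 128.625 = 511.148, so reliability = 0.7313.
Error variance = 699.005 − 511.148 = 187.857; SEM = √187.857 = 13.71.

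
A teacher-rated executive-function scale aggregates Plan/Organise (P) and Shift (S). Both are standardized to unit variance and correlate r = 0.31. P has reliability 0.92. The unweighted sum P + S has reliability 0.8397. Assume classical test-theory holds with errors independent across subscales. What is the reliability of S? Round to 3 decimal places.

Var(P+S) = 2 + 2·0.31 = 2.620.
True-score variance = ρ_P + ρ_S + 2·0.31, so 0.8397 = (0.92 + ρ_S + 0.62) / 2.620.
ρ_S = 0.8397·2.620 − 0.92 − 0.62 = 0.660.

0.660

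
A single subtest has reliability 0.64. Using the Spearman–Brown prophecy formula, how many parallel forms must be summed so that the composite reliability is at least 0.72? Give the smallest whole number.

2

k ≥ ρ*(1−ρ₁)/(ρ₁(1−ρ*)) = 0.72·0.36 / (0.64·0.28) = 1.446.
Smallest integer k = 2.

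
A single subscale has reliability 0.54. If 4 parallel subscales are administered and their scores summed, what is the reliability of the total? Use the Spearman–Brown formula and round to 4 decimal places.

ρ_k = kρ / (1 + (k−1)ρ) = 4·0.54 / (1 + 3·0.54) = 2.160 / 2.620 = 0.8244.

0.8244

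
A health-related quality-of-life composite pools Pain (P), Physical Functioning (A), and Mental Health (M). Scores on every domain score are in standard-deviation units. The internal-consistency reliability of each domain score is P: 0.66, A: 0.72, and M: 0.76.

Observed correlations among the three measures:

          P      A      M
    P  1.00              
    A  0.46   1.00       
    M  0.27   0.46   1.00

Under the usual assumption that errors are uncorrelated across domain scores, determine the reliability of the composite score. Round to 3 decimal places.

Var(P+A+M) = 3 + 2·[0.46 + 0.27 + 0.46] = 3 + 2.38 = 5.38.
Under uncorrelated errors the observed covariances equal the true-score covariances, so only the own-variance terms attenuate.
True-score variance = [0.66 + 0.72 + 0.76] + 2.38 = 2.14 + 2.38 = 4.52.
Reliability = 4.52 / 5.38 = 0.840.

0.840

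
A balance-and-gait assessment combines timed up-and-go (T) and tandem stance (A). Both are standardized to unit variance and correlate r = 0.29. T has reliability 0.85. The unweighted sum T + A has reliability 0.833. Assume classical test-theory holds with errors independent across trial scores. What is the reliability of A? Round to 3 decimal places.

Var(T+A) = 2 + 2·0.29 = 2.580.
True-score variance = ρ_T + ρ_A + 2·0.29, so 0.833 = (0.85 + ρ_A + 0.58) / 2.580.
ρ_A = 0.833·2.580 − 0.85 − 0.58 = 0.719.

0.719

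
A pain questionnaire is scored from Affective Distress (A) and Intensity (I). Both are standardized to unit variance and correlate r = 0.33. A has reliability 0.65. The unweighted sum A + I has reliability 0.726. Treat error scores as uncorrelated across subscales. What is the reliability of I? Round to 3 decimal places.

0.621

Var(A+I) = 2 + 2·0.33 = 2.660.
True-score variance = ρ_A + ρ_I + 2·0.33, so 0.726 = (0.65 + ρ_I + 0.66) / 2.660.
ρ_I = 0.726·2.660 − 0.65 − 0.66 = 0.621.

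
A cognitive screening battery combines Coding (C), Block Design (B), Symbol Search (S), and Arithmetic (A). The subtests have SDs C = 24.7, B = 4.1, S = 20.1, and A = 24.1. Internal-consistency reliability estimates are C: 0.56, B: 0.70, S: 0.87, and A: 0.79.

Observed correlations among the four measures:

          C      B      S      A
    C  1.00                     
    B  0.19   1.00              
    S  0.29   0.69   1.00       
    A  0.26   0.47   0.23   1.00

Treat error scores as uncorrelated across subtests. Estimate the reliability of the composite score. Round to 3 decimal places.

0.833

Var(C+B+S+A) = 24.7² + 4.1² + 20.1² + 24.1² + 2·[24.7·4.1·0.19 + 24.7·20.1·0.29 + 24.7·24.1·0.26 + 4.1·20.1·0.69 + 4.1·24.1·0.47 + 20.1·24.1·0.23] = 1611.72 + 1065.41 = 2677.13.
Because errors are independent across components, Cov(Tᵢ,Tⱼ) = Cov(Xᵢ,Xⱼ); the off-diagonal part of the true-score variance is the same as above.
True-score variance = [24.7²·0.56 + 4.1²·0.70 + 20.1²·0.87 + 24.1²·0.79] + 1065.41 = 1163.75 + 1065.41 = 2229.16.
Reliability = 2229.16 / 2677.13 = 0.833.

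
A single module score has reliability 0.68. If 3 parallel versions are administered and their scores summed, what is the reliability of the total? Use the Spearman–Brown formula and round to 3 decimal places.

0.864

ρ_k = kρ / (1 + (k−1)ρ) = 3·0.68 / (1 + 2·0.68) = 2.040 / 2.360 = 0.864.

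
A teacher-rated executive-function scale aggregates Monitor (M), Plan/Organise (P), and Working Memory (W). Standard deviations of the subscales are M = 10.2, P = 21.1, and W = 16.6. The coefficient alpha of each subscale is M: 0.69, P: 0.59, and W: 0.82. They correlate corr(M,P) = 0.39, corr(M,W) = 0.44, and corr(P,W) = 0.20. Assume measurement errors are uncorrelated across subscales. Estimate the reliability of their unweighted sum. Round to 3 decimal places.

Var(M+P+W) = 10.2² + 21.1² + 16.6² + 2·[10.2·21.1·0.39 + 10.2·16.6·0.44 + 21.1·16.6·0.20] = 824.81 + 456.977 = 1281.79.
Under uncorrelated errors the observed covariances equal the true-score covariances, so only the own-variance terms attenuate.
True-score variance = [10.2²·0.69 + 21.1²·0.59 + 16.6²·0.82] + 456.977 = 560.421 + 456.977 = 1017.4.
Reliability = 1017.4 / 1281.79 = 0.794.

0.794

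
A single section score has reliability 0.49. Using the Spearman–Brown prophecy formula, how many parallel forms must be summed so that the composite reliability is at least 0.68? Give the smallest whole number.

k ≥ ρ*(1−ρ₁)/(ρ₁(1−ρ*)) = 0.68·0.51 / (0.49·0.32) = 2.212.
Smallest integer k = 3.

3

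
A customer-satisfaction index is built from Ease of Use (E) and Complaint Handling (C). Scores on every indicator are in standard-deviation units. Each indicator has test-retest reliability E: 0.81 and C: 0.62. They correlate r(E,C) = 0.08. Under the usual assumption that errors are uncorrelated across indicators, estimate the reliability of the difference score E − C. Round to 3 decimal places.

0.690

Var(E−C) = 1 + 1 − 2·0.08 = 2 − 0.16 = 1.84.
Under uncorrelated errors the observed covariances equal the true-score covariances, so only the own-variance terms attenuate.
True-score variance = [0.81 + 0.62] − 0.16 = 1.43 − 0.16 = 1.27.
Reliability = 1.27 / 1.84 = 0.690.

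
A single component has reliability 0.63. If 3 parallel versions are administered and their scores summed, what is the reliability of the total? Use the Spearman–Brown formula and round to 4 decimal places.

ρ_k = kρ / (1 + (k−1)ρ) = 3·0.63 / (1 + 2·0.63) = 1.890 / 2.260 = 0.8363.

0.8363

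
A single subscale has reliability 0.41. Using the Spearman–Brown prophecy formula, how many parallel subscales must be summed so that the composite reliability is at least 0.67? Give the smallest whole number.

3

k ≥ ρ*(1−ρ₁)/(ρ₁(1−ρ*)) = 0.67·0.59 / (0.41·0.33) = 2.922.
Smallest integer k = 3.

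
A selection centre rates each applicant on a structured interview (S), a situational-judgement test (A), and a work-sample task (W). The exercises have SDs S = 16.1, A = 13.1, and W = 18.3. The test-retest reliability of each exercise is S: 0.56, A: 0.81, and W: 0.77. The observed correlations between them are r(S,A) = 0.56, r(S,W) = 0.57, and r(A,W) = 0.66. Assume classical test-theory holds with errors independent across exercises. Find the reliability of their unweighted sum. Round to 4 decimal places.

Var(S+A+W) = 16.1² + 13.1² + 18.3² + 2·[16.1·13.1·0.56 + 16.1·18.3·0.57 + 13.1·18.3·0.66] = 765.71 + 888.541 = 1654.25.
With uncorrelated errors the cross-covariances are all true-score covariance, so they carry over unchanged; only the diagonal terms shrink to ρᵢσᵢ².
True-score variance = [16.1²·0.56 + 13.1²·0.81 + 18.3²·0.77] + 888.541 = 542.027 + 888.541 = 1430.57.
Reliability = 1430.57 / 1654.25 = 0.8648.

0.8648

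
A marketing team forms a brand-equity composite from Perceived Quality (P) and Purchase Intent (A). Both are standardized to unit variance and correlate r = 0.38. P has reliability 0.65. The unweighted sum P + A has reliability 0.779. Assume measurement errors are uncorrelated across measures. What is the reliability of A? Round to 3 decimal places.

0.740

Var(P+A) = 2 + 2·0.38 = 2.760.
True-score variance = ρ_P + ρ_A + 2·0.38, so 0.779 = (0.65 + ρ_A + 0.76) / 2.760.
ρ_A = 0.779·2.760 − 0.65 − 0.76 = 0.740.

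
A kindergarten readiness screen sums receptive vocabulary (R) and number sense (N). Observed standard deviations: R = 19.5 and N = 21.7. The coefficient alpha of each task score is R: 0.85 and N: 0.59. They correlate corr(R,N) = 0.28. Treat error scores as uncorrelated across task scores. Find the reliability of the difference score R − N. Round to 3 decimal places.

0.593

Var(R−N) = 19.5² + 21.7² − 2·19.5·21.7·0.28 = 851.14 − 236.964 = 614.176.
Under uncorrelated errors the observed covariances equal the true-score covariances, so only the own-variance terms attenuate.
True-score variance = [19.5²·0.85 + 21.7²·0.59] − 236.964 = 601.038 − 236.964 = 364.074.
Reliability = 364.074 / 614.176 = 0.593.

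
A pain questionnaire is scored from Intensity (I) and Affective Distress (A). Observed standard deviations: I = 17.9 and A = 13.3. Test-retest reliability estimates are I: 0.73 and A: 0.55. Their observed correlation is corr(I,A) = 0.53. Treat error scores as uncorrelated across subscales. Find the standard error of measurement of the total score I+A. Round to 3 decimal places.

12.888

Var(total) = 497.3 + 252.354 = 749.654.
True-score variance = 331.189 + 252.354 = 583.543, so reliability = 0.7784.
Error variance = 749.654 − 583.543 = 166.111; SEM = √166.111 = 12.888.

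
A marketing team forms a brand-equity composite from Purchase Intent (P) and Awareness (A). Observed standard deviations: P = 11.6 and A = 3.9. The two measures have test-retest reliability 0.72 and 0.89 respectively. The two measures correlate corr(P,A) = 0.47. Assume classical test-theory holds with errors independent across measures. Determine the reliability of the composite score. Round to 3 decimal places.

Var(P+A) = 11.6² + 3.9² + 2·[11.6·3.9·0.47] = 149.77 + 42.5256 = 192.296.
Under uncorrelated errors the observed covariances equal the true-score covariances, so only the own-variance terms attenuate.
True-score variance = [11.6²·0.72 + 3.9²·0.89] + 42.5256 = 110.42 + 42.5256 = 152.946.
Reliability = 152.946 / 192.296 = 0.795.

0.795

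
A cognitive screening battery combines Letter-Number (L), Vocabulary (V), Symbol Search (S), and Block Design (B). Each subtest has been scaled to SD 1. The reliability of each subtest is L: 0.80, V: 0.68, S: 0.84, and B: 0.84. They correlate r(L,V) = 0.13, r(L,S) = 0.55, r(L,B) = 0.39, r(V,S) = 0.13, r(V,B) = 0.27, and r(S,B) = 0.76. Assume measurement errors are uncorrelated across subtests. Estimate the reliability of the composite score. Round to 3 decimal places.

Var(L+V+S+B) = 4 + 2·[0.13 + 0.55 + 0.39 + 0.13 + 0.27 + 0.76] = 4 + 4.46 = 8.46.
With uncorrelated errors the cross-covariances are all true-score covariance, so they carry over unchanged; only the diagonal terms shrink to ρᵢσᵢ².
True-score variance = [0.80 + 0.68 + 0.84 + 0.84] + 4.46 = 3.16 + 4.46 = 7.62.
Reliability = 7.62 / 8.46 = 0.901.

0.901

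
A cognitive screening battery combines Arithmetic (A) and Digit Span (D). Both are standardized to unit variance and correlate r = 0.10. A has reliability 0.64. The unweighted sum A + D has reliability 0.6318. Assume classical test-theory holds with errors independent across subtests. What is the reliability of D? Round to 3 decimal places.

Var(A+D) = 2 + 2·0.10 = 2.200.
True-score variance = ρ_A + ρ_D + 2·0.10, so 0.6318 = (0.64 + ρ_D + 0.20) / 2.200.
ρ_D = 0.6318·2.200 − 0.64 − 0.20 = 0.550.

0.550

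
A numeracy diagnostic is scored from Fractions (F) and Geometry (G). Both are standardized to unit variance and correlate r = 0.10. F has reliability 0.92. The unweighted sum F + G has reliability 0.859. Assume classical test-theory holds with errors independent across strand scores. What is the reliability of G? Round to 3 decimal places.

Var(F+G) = 2 + 2·0.10 = 2.200.
True-score variance = ρ_F + ρ_G + 2·0.10, so 0.859 = (0.92 + ρ_G + 0.20) / 2.200.
ρ_G = 0.859·2.200 − 0.92 − 0.20 = 0.770.

0.770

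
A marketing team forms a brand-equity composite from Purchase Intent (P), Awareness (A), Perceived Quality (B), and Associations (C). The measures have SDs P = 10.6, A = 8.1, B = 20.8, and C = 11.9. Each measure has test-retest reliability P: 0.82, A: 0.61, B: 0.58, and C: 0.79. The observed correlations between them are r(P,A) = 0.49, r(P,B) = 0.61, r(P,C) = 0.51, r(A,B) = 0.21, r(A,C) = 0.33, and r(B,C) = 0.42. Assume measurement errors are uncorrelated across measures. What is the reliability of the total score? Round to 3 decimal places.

0.837

Var(P+A+B+C) = 10.6² + 8.1² + 20.8² + 11.9² + 2·[10.6·8.1·0.49 + 10.6·20.8·0.61 + 10.6·11.9·0.51 + 8.1·20.8·0.21 + 8.1·11.9·0.33 + 20.8·11.9·0.42] = 752.22 + 824.087 = 1576.31.
Because errors are independent across components, Cov(Tᵢ,Tⱼ) = Cov(Xᵢ,Xⱼ); the off-diagonal part of the true-score variance is the same as above.
True-score variance = [10.6²·0.82 + 8.1²·0.61 + 20.8²·0.58 + 11.9²·0.79] + 824.087 = 494.96 + 824.087 = 1319.05.
Reliability = 1319.05 / 1576.31 = 0.837.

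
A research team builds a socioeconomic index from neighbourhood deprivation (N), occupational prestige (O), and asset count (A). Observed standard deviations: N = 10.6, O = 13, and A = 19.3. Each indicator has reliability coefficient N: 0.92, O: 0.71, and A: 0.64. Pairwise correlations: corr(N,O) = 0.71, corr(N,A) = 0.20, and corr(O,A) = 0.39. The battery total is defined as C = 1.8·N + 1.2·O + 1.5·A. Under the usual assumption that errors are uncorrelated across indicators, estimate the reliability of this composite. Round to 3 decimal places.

0.836

Var(C) = 1.8²·10.6² + 1.2²·13² + 1.5²·19.3² + 2·[2.16·10.6·13·0.71 + 2.7·10.6·19.3·0.20 + 1.8·13·19.3·0.39] = 1445.51 + 995.87 = 2441.38.
Because errors are independent across components, Cov(Tᵢ,Tⱼ) = Cov(Xᵢ,Xⱼ); the off-diagonal part of the true-score variance is the same as above.
True-score variance = [1.8²·10.6²·0.92 + 1.2²·13²·0.71 + 1.5²·19.3²·0.64] + 995.87 = 1044.09 + 995.87 = 2039.96.
Reliability = 2039.96 / 2441.38 = 0.836.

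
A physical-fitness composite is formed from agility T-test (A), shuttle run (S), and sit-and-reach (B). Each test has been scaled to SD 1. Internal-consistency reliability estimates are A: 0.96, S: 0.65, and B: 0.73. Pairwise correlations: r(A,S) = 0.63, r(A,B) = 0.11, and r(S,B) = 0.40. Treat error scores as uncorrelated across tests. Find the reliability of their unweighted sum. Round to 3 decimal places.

Var(A+S+B) = 3 + 2·[0.63 + 0.11 + 0.40] = 3 + 2.28 = 5.28.
Under uncorrelated errors the observed covariances equal the true-score covariances, so only the own-variance terms attenuate.
True-score variance = [0.96 + 0.65 + 0.73] + 2.28 = 2.34 + 2.28 = 4.62.
Reliability = 4.62 / 5.28 = 0.875.

0.875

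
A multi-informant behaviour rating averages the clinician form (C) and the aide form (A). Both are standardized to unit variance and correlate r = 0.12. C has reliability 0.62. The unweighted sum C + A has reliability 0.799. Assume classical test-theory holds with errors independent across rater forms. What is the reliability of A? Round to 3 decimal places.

Var(C+A) = 2 + 2·0.12 = 2.240.
True-score variance = ρ_C + ρ_A + 2·0.12, so 0.799 = (0.62 + ρ_A + 0.24) / 2.240.
ρ_A = 0.799·2.240 − 0.62 − 0.24 = 0.930.

0.930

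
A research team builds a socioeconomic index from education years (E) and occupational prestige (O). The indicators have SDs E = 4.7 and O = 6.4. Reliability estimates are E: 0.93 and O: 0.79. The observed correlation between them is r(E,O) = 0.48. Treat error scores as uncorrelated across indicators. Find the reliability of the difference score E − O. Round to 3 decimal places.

0.703

Var(E−O) = 4.7² + 6.4² − 2·4.7·6.4·0.48 = 63.05 − 28.8768 = 34.1732.
Because errors are independent across components, Cov(Tᵢ,Tⱼ) = Cov(Xᵢ,Xⱼ); the off-diagonal part of the true-score variance is the same as above.
True-score variance = [4.7²·0.93 + 6.4²·0.79] − 28.8768 = 52.9021 − 28.8768 = 24.0253.
Reliability = 24.0253 / 34.1732 = 0.703.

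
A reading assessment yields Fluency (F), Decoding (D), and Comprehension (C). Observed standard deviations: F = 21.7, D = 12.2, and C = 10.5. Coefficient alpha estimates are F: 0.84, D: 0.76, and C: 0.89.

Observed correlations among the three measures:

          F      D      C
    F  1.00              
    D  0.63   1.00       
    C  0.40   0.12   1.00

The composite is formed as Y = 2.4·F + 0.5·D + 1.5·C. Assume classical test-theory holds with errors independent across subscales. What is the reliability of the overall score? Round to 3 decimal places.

0.885

Var(Y) = 2.4²·21.7² + 0.5²·12.2² + 1.5²·10.5² + 2·[1.2·21.7·12.2·0.63 + 3.6·21.7·10.5·0.40 + 0.75·12.2·10.5·0.12] = 2997.6 + 1079.55 = 4077.15.
Because errors are independent across components, Cov(Tᵢ,Tⱼ) = Cov(Xᵢ,Xⱼ); the off-diagonal part of the true-score variance is the same as above.
True-score variance = [2.4²·21.7²·0.84 + 0.5²·12.2²·0.76 + 1.5²·10.5²·0.89] + 1079.55 = 2527.41 + 1079.55 = 3606.96.
Reliability = 3606.96 / 4077.15 = 0.885.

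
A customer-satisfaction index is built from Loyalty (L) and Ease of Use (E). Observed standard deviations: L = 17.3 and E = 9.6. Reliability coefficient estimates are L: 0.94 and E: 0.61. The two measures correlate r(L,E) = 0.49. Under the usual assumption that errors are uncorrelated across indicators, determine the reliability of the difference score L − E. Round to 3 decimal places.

0.764

Var(L−E) = 17.3² + 9.6² − 2·17.3·9.6·0.49 = 391.45 − 162.758 = 228.692.
With uncorrelated errors the cross-covariances are all true-score covariance, so they carry over unchanged; only the diagonal terms shrink to ρᵢσᵢ².
True-score variance = [17.3²·0.94 + 9.6²·0.61] − 162.758 = 337.55 − 162.758 = 174.792.
Reliability = 174.792 / 228.692 = 0.764.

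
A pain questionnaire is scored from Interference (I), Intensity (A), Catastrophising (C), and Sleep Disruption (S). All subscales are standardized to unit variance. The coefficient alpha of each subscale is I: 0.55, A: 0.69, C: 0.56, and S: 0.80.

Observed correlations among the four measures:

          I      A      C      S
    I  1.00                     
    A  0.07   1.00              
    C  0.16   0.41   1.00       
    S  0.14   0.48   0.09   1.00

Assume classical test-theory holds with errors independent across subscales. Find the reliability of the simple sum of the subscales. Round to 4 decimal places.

Var(I+A+C+S) = 4 + 2·[0.07 + 0.16 + 0.14 + 0.41 + 0.48 + 0.09] = 4 + 2.7 = 6.7.
Under uncorrelated errors the observed covariances equal the true-score covariances, so only the own-variance terms attenuate.
True-score variance = [0.55 + 0.69 + 0.56 + 0.80] + 2.7 = 2.6 + 2.7 = 5.3.
Reliability = 5.3 / 6.7 = 0.7910.

0.7910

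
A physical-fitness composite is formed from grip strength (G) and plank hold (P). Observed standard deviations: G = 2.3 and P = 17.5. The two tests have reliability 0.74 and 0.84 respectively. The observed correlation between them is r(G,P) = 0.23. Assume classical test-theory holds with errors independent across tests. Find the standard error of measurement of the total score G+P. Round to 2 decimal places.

Var(total) = 311.54 + 18.515 = 330.055.
True-score variance = 261.165 + 18.515 = 279.68, so reliability = 0.8474.
Error variance = 330.055 − 279.68 = 50.3754; SEM = √50.3754 = 7.10.

7.10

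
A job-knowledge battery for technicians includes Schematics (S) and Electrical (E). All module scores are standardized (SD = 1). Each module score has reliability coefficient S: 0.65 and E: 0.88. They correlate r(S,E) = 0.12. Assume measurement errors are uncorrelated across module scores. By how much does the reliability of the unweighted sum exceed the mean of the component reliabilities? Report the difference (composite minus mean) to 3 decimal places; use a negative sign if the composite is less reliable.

0.025

Var(sum) = 2 + 0.24 = 2.24; true-score variance = 1.53 + 0.24 = 1.77; composite reliability = 0.7902.
Mean component reliability = 0.7650.
Difference = 0.7902 − 0.7650 = 0.025.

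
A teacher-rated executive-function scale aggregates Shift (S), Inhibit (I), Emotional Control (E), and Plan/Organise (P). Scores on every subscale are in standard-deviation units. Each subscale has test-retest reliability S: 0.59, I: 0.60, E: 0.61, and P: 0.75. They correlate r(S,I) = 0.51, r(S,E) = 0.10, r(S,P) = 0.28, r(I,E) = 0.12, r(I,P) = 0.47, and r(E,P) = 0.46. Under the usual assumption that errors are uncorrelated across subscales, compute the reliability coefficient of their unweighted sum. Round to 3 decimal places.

0.816

Var(S+I+E+P) = 4 + 2·[0.51 + 0.10 + 0.28 + 0.12 + 0.47 + 0.46] = 4 + 3.88 = 7.88.
With uncorrelated errors the cross-covariances are all true-score covariance, so they carry over unchanged; only the diagonal terms shrink to ρᵢσᵢ².
True-score variance = [0.59 + 0.60 + 0.61 + 0.75] + 3.88 = 2.55 + 3.88 = 6.43.
Reliability = 6.43 / 7.88 = 0.816.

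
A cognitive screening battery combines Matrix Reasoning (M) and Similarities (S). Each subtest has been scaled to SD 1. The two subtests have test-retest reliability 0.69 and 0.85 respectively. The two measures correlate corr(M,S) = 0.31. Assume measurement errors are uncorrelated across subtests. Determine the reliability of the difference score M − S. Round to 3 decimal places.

Var(M−S) = 1 + 1 − 2·0.31 = 2 − 0.62 = 1.38.
Because errors are independent across components, Cov(Tᵢ,Tⱼ) = Cov(Xᵢ,Xⱼ); the off-diagonal part of the true-score variance is the same as above.
True-score variance = [0.69 + 0.85] − 0.62 = 1.54 − 0.62 = 0.92.
Reliability = 0.92 / 1.38 = 0.667.

0.667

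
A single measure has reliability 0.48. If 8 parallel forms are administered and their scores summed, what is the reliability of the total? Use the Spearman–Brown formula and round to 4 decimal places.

ρ_k = kρ / (1 + (k−1)ρ) = 8·0.48 / (1 + 7·0.48) = 3.840 / 4.360 = 0.8807.

0.8807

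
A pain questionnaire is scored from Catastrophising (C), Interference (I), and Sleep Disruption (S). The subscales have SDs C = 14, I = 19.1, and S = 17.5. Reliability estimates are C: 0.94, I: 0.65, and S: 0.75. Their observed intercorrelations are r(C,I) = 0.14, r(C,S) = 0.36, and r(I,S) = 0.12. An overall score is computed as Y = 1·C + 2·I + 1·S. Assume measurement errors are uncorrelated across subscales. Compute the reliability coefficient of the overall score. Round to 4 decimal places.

0.7553

Var(Y) = 14² + 2²·19.1² + 17.5² + 2·[2·14·19.1·0.14 + 14·17.5·0.36 + 2·19.1·17.5·0.12] = 1961.49 + 486.584 = 2448.07.
Because errors are independent across components, Cov(Tᵢ,Tⱼ) = Cov(Xᵢ,Xⱼ); the off-diagonal part of the true-score variance is the same as above.
True-score variance = [14²·0.94 + 2²·19.1²·0.65 + 17.5²·0.75] + 486.584 = 1362.43 + 486.584 = 1849.02.
Reliability = 1849.02 / 2448.07 = 0.7553.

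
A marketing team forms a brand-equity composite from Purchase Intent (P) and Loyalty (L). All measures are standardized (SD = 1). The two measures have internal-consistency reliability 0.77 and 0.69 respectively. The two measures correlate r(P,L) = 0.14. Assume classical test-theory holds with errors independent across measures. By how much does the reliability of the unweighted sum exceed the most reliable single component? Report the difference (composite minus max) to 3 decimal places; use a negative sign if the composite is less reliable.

Var(sum) = 2 + 0.28 = 2.28; true-score variance = 1.46 + 0.28 = 1.74; composite reliability = 0.7632.
Max component reliability = 0.7700.
Difference = 0.7632 − 0.7700 = -0.007.

-0.007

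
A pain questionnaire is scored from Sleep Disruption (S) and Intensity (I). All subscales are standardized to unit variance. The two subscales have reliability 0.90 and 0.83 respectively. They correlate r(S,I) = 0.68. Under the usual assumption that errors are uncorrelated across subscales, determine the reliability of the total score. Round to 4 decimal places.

0.9196

Var(S+I) = 2 + 2·[0.68] = 2 + 1.36 = 3.36.
Under uncorrelated errors the observed covariances equal the true-score covariances, so only the own-variance terms attenuate.
True-score variance = [0.90 + 0.83] + 1.36 = 1.73 + 1.36 = 3.09.
Reliability = 3.09 / 3.36 = 0.9196.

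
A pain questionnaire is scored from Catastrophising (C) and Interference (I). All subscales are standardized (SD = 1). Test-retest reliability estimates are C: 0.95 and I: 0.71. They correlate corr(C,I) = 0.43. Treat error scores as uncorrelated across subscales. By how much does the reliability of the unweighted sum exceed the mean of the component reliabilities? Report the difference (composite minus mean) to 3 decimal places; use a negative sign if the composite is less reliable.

Var(sum) = 2 + 0.86 = 2.86; true-score variance = 1.66 + 0.86 = 2.52; composite reliability = 0.8811.
Mean component reliability = 0.8300.
Difference = 0.8811 − 0.8300 = 0.051.

0.051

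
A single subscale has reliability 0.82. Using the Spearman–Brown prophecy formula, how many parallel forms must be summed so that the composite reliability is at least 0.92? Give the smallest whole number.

k ≥ ρ*(1−ρ₁)/(ρ₁(1−ρ*)) = 0.92·0.18 / (0.82·0.08) = 2.524.
Smallest integer k = 3.

3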